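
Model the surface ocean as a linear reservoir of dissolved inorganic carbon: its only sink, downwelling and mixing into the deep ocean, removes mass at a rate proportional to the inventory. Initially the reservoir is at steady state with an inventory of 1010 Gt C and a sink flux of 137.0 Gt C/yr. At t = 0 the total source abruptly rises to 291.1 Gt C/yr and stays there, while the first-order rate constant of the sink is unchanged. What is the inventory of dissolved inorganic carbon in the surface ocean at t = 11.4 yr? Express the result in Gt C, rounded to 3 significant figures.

1900 Gt C

τ = M₀/F₀ = 1010/137.0 = 7.372 yr; rate constant k = 1/τ.
New steady state M_∞ = F₁/k = F₁·τ = 291.1 × 7.372 = 2146.1 Gt C.
M(t) = M_∞ + (M₀ − M_∞)·e^(−t/τ); t/τ = 11.4/7.372 = 1.546, so e^(−t/τ) = 0.2130.
M(t) = 2146.1 − 1136 × 0.2130 = 1904.1 Gt C.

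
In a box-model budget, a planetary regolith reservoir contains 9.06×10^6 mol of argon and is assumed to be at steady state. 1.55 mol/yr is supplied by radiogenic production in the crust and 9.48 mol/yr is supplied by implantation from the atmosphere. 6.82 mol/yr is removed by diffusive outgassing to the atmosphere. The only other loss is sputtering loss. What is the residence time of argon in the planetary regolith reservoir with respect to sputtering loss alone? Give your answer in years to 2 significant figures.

2.2×10^6 yr

At steady state ΣF_in = ΣF_out.
ΣF_in = 1.55 + 9.48 = 11.030 mol/yr.
Sputtering loss flux = ΣF_in − (6.82) = 11.030 − 6.820 = 4.210 mol/yr.
τ = M / F = 9.06×10^6 / 4.210 = 2.152×10^6 yr.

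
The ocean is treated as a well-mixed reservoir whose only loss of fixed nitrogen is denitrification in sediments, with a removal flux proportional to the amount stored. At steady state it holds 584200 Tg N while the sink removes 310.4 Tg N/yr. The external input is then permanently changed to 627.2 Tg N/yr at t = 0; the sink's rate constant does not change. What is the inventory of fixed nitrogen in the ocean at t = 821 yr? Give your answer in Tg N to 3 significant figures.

The sink rate constant is k = F₀/M₀ = 310.4/584200 = 0.0005313 yr⁻¹.
Solving dM/dt = F₁ − kM with M(0) = M₀ gives M(t) = F₁/k + (M₀ − F₁/k)·e^(−kt).
F₁/k = 627.2/0.0005313 = 1.1804×10^6 Tg N; kt = 0.0005313 × 821 = 0.4362, e^(−kt) = 0.6465.
M(821) = 1.1804×10^6 + (584200 − 1.1804×10^6) × 0.6465 = 1.1804×10^6 − 385500 = 794990 Tg N.

795000 Tg N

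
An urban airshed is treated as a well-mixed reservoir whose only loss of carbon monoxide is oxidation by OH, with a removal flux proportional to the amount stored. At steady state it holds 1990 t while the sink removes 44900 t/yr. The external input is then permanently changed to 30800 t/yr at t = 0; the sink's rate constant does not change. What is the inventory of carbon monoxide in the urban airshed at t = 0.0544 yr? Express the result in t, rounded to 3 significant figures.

The sink rate constant is k = F₀/M₀ = 44900/1990 = 22.56 yr⁻¹.
Solving dM/dt = F₁ − kM with M(0) = M₀ gives M(t) = F₁/k + (M₀ − F₁/k)·e^(−kt).
F₁/k = 30800/22.56 = 1365.1 t; kt = 22.56 × 0.0544 = 1.227, e^(−kt) = 0.2930.
M(0.0544) = 1365.1 + (1990 − 1365.1) × 0.2930 = 1365.1 + 183.1 = 1548.2 t.

1550 t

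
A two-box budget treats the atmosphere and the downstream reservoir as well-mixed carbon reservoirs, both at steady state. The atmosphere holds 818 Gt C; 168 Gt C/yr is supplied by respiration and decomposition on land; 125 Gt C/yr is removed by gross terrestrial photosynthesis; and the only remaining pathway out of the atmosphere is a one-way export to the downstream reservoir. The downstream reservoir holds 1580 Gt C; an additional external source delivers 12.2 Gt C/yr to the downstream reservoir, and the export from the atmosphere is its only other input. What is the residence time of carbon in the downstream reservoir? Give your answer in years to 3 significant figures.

Balance the atmosphere: ΣF_in = 168.00 Gt C/yr.
Export to the downstream reservoir = ΣF_in − (125) = 43.000 Gt C/yr.
Total input to the downstream reservoir = 43.000 + 12.2 = 55.200 Gt C/yr; at steady state this equals its total output.
τ = M / F = 1580 / 55.200 = 28.62 yr.

28.6 yr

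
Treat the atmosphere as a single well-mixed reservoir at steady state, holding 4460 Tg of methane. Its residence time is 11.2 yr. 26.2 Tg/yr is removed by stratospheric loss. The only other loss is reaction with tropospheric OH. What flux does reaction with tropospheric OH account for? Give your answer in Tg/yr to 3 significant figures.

Total removal F = M/τ = 4460 / 11.2 = 398.2 Tg/yr.
Reaction with tropospheric OH = F − (26.2) = 398.2 − 26.20 = 372.0 Tg/yr.

372 Tg/yr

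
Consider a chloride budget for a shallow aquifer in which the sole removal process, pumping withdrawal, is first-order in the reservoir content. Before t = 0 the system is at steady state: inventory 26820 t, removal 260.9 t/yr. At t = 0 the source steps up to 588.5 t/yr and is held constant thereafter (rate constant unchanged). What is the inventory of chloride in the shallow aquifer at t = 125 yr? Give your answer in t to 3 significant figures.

τ = M₀/F₀ = 26820/260.9 = 102.8 yr; rate constant k = 1/τ.
New steady state M_∞ = F₁/k = F₁·τ = 588.5 × 102.8 = 60497 t.
M(t) = M_∞ + (M₀ − M_∞)·e^(−t/τ); t/τ = 125/102.8 = 1.216, so e^(−t/τ) = 0.2964.
M(t) = 60497 − 33680 × 0.2964 = 50514 t.

50500 t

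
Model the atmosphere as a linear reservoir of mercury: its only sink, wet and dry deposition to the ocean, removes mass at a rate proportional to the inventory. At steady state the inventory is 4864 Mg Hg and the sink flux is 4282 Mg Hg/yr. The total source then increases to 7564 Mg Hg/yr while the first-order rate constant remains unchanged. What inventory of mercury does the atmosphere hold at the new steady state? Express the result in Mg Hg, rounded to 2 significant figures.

Rate constant k = F/M = 4282 / 4864 = 0.8803 yr⁻¹.
At the new steady state, source = k·M_new ⇒ M_new = 7564 / 0.8803 = 8592 Mg Hg.
(Equivalently M_new = M × F_new/F_old = 4864 × 7564/4282.)

8600 Mg Hg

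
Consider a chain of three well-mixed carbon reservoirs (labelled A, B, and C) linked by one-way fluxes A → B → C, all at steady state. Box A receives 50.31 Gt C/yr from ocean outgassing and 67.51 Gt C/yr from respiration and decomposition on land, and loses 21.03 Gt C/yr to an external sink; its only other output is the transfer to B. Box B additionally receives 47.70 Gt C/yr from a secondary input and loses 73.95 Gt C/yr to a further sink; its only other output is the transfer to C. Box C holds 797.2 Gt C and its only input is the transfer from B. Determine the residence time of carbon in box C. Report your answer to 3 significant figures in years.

Box A: F(A→B) = (50.31 + 67.51) − 21.03 = 96.790 Gt C/yr.
Box B: F(B→C) = (96.790 + 47.70) − 73.95 = 70.540 Gt C/yr.
Box C throughput = its input = 70.540 Gt C/yr; τ = 797.2 / 70.540 = 11.30 yr.

11.3 yr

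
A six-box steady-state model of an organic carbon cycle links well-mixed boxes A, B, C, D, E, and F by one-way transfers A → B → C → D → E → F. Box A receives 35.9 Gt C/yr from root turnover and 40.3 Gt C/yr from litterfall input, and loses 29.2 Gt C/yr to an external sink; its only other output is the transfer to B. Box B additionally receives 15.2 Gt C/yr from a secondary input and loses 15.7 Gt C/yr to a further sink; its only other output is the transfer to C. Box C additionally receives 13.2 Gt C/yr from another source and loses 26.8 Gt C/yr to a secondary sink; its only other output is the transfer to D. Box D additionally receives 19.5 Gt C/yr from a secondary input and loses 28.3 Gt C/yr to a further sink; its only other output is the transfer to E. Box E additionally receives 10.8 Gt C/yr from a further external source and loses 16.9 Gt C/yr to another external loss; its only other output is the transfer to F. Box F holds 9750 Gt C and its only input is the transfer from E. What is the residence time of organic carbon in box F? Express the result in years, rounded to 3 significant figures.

542 yr

Box A: F(A→B) = (35.9 + 40.3) − 29.2 = 47.000 Gt C/yr.
Box B: F(B→C) = (47.000 + 15.2) − 15.7 = 46.500 Gt C/yr.
Box C: F(C→D) = (46.500 + 13.2) − 26.8 = 32.900 Gt C/yr.
Box D: F(D→E) = (32.900 + 19.5) − 28.3 = 24.100 Gt C/yr.
Box E: F(E→F) = (24.100 + 10.8) − 16.9 = 18.000 Gt C/yr.
Box F throughput = its input = 18.000 Gt C/yr; τ = 9750 / 18.000 = 541.7 yr.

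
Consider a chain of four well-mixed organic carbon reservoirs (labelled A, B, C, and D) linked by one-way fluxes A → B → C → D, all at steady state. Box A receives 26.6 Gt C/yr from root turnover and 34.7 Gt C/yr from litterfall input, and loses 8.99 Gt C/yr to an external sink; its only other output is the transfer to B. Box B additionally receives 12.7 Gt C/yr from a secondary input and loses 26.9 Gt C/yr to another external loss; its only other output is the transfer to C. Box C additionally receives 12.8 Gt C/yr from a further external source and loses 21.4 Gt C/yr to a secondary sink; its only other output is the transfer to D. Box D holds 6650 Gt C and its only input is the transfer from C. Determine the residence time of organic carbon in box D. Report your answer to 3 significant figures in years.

225 yr

Box A: F(A→B) = (26.6 + 34.7) − 8.99 = 52.310 Gt C/yr.
Box B: F(B→C) = (52.310 + 12.7) − 26.9 = 38.110 Gt C/yr.
Box C: F(C→D) = (38.110 + 12.8) − 21.4 = 29.510 Gt C/yr.
Box D throughput = its input = 29.510 Gt C/yr; τ = 6650 / 29.510 = 225.3 yr.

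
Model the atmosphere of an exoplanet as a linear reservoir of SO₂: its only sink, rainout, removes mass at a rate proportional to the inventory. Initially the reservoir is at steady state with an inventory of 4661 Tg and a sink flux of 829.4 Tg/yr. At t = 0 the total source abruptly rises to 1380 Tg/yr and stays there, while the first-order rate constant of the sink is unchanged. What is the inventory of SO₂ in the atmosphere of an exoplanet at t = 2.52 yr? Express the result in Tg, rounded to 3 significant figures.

Residence time τ = M₀/F₀ = 5.620 yr. The eventual steady state is M_∞ = M₀·(F₁/F₀) = 4661 × 1380/829.4 = 7755.2 Tg.
The anomaly ΔM(t) = M(t) − M_∞ decays as ΔM₀·e^(−t/τ) with ΔM₀ = 4661 − 7755.2 = −3094 Tg.
At t = 2.52 yr, e^(−t/τ) = e^(−0.4484) = 0.6386, so ΔM = −1976 Tg and M = 7755.2 − 1976 = 5779.1 Tg.

5780 Tg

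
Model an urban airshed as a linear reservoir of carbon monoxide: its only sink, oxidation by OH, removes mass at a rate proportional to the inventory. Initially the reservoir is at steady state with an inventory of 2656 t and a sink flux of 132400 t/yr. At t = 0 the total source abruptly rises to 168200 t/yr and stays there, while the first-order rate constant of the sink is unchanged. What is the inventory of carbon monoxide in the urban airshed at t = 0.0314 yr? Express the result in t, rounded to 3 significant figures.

3220 t

The sink rate constant is k = F₀/M₀ = 132400/2656 = 49.85 yr⁻¹.
Solving dM/dt = F₁ − kM with M(0) = M₀ gives M(t) = F₁/k + (M₀ − F₁/k)·e^(−kt).
F₁/k = 168200/49.85 = 3374.2 t; kt = 49.85 × 0.0314 = 1.565, e^(−kt) = 0.2090.
M(0.0314) = 3374.2 + (2656 − 3374.2) × 0.2090 = 3374.2 − 150.1 = 3224.0 t.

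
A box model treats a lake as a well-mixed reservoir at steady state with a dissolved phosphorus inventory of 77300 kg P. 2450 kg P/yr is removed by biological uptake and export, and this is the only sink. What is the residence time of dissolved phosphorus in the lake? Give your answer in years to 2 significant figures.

τ = M / F = 77300 / 2450 = 31.55 yr.

32 yr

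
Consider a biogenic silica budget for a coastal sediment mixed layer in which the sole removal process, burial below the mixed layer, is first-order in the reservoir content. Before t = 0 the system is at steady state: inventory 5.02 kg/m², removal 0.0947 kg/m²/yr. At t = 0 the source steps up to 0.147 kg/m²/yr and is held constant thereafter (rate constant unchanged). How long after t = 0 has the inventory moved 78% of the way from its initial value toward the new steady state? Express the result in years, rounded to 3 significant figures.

80.3 yr

τ = M₀/F₀ = 5.02/0.0947 = 53.01 yr.
The remaining gap fraction is e^(−t/τ); 78% covered ⇒ e^(−t/τ) = 0.220.
t = −τ ln(0.220) = 53.01 × 1.514 = 80.26 yr.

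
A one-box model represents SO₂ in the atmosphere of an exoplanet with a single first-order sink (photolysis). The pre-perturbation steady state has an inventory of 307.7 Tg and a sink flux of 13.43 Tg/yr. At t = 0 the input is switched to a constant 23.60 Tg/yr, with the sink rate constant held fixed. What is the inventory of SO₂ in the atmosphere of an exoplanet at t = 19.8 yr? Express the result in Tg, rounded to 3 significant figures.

Residence time τ = M₀/F₀ = 22.91 yr. The eventual steady state is M_∞ = M₀·(F₁/F₀) = 307.7 × 23.60/13.43 = 540.71 Tg.
The anomaly ΔM(t) = M(t) − M_∞ decays as ΔM₀·e^(−t/τ) with ΔM₀ = 307.7 − 540.71 = −233.0 Tg.
At t = 19.8 yr, e^(−t/τ) = e^(−0.8642) = 0.4214, so ΔM = −98.19 Tg and M = 540.71 − 98.19 = 442.52 Tg.

443 Tg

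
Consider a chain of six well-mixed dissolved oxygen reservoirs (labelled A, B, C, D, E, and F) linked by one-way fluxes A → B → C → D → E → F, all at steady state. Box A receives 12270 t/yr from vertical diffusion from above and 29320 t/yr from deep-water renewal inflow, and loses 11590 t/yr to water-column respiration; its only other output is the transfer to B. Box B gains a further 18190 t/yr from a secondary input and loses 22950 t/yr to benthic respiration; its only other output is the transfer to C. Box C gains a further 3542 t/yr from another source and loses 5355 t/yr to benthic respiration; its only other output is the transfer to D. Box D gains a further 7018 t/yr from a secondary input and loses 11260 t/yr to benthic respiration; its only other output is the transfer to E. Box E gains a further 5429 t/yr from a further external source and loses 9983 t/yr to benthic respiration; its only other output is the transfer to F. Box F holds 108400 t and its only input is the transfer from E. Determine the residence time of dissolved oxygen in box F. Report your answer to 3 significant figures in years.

7.41 yr

Box A: F(A→B) = (12270 + 29320) − 11590 = 30000 t/yr.
Box B: F(B→C) = (30000 + 18190) − 22950 = 25240 t/yr.
Box C: F(C→D) = (25240 + 3542) − 5355 = 23427 t/yr.
Box D: F(D→E) = (23427 + 7018) − 11260 = 19185 t/yr.
Box E: F(E→F) = (19185 + 5429) − 9983 = 14631 t/yr.
Box F throughput = its input = 14631 t/yr; τ = 108400 / 14631 = 7.409 yr.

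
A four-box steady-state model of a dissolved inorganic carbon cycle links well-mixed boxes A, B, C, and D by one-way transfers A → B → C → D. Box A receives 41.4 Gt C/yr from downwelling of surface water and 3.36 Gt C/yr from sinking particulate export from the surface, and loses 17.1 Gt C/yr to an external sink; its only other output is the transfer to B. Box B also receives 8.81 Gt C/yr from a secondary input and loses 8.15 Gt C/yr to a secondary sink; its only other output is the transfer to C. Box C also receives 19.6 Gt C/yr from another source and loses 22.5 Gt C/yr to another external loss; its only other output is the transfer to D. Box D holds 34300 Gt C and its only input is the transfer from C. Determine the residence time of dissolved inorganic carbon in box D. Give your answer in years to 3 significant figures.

1350 yr

Box A: F(A→B) = (41.4 + 3.36) − 17.1 = 27.660 Gt C/yr.
Box B: F(B→C) = (27.660 + 8.81) − 8.15 = 28.320 Gt C/yr.
Box C: F(C→D) = (28.320 + 19.6) − 22.5 = 25.420 Gt C/yr.
Box D throughput = its input = 25.420 Gt C/yr; τ = 34300 / 25.420 = 1349 yr.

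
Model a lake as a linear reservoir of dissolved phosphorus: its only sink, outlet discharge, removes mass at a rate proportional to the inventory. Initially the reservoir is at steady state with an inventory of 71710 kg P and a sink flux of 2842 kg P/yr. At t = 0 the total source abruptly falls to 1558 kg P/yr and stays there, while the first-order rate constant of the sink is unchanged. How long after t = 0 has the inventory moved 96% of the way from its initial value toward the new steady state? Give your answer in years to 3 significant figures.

τ = M₀/F₀ = 71710/2842 = 25.23 yr.
The remaining gap fraction is e^(−t/τ); 96% covered ⇒ e^(−t/τ) = 0.0400.
t = −τ ln(0.0400) = 25.23 × 3.219 = 81.22 yr.

81.2 yr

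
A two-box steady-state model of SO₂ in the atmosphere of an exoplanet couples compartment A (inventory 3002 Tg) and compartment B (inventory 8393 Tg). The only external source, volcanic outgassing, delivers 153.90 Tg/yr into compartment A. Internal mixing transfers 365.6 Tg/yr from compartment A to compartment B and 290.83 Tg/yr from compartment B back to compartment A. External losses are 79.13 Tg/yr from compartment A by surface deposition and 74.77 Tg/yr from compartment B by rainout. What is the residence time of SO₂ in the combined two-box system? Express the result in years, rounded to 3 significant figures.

74.0 yr

Residence time in the combined system uses the total inventory and the total *external* removal — internal exchanges between the two boxes cancel.
M_total = 3002 + 8393 = 11395 Tg.
ΣF_external_out = 79.13 + 74.77 = 153.90 Tg/yr.
τ = M_total / ΣF_ext = 11395 / 153.90 = 74.04 yr.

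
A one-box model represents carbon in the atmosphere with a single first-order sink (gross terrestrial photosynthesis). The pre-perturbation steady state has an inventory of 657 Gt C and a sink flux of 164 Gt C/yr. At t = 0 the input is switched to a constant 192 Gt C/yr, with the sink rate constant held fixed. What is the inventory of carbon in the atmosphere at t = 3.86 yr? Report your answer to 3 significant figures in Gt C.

726 Gt C

Residence time τ = M₀/F₀ = 4.006 yr. The eventual steady state is M_∞ = M₀·(F₁/F₀) = 657 × 192/164 = 769.17 Gt C.
The anomaly ΔM(t) = M(t) − M_∞ decays as ΔM₀·e^(−t/τ) with ΔM₀ = 657 − 769.17 = −112.2 Gt C.
At t = 3.86 yr, e^(−t/τ) = e^(−0.9635) = 0.3815, so ΔM = −42.80 Gt C and M = 769.17 − 42.80 = 726.37 Gt C.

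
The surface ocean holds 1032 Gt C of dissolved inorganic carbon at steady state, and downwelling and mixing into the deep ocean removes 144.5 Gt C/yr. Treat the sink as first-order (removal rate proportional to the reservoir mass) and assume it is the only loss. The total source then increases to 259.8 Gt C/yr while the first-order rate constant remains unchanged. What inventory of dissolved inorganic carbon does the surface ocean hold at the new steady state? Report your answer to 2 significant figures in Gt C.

1900 Gt C

Rate constant k = F/M = 144.5 / 1032 = 0.1400 yr⁻¹.
At the new steady state, source = k·M_new ⇒ M_new = 259.8 / 0.1400 = 1855 Gt C.
(Equivalently M_new = M × F_new/F_old = 1032 × 259.8/144.5.)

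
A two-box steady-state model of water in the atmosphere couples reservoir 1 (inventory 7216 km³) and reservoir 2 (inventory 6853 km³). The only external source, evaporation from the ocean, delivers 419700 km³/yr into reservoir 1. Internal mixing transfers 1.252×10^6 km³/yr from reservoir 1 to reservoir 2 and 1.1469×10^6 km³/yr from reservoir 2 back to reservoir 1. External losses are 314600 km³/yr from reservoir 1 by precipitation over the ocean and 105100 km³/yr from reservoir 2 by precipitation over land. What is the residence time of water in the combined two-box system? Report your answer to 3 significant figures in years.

Residence time in the combined system uses the total inventory and the total *external* removal — internal exchanges between the two boxes cancel.
M_total = 7216 + 6853 = 14069 km³.
ΣF_external_out = 314600 + 105100 = 419700 km³/yr.
τ = M_total / ΣF_ext = 14069 / 419700 = 0.03352 yr.

0.0335 yr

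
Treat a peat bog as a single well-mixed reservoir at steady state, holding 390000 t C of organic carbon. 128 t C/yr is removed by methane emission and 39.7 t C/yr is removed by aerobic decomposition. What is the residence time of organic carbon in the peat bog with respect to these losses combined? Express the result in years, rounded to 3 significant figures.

2330 yr

Total removal = 128.0 + 39.70 = 167.70 t C/yr.
τ = M / ΣF_out = 390000 / 167.70 = 2326 yr.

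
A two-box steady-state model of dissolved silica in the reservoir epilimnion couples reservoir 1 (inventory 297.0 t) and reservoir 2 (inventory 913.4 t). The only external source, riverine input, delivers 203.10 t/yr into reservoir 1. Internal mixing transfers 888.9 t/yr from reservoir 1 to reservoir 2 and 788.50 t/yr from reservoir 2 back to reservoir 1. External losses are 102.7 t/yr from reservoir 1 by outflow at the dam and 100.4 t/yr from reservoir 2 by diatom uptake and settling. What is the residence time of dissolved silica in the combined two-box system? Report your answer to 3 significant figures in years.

5.96 yr

Residence time in the combined system uses the total inventory and the total *external* removal — internal exchanges between the two boxes cancel.
M_total = 297.0 + 913.4 = 1210.4 t.
ΣF_external_out = 102.7 + 100.4 = 203.10 t/yr.
τ = M_total / ΣF_ext = 1210.4 / 203.10 = 5.960 yr.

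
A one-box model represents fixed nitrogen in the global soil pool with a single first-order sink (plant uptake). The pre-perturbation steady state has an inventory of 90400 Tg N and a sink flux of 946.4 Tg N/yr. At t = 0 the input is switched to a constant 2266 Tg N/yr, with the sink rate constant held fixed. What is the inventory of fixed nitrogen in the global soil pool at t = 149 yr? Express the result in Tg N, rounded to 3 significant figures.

Residence time τ = M₀/F₀ = 95.52 yr. The eventual steady state is M_∞ = M₀·(F₁/F₀) = 90400 × 2266/946.4 = 216450 Tg N.
The anomaly ΔM(t) = M(t) − M_∞ decays as ΔM₀·e^(−t/τ) with ΔM₀ = 90400 − 216450 = −126000 Tg N.
At t = 149 yr, e^(−t/τ) = e^(−1.560) = 0.2102, so ΔM = −26490 Tg N and M = 216450 − 26490 = 189960 Tg N.

190000 Tg N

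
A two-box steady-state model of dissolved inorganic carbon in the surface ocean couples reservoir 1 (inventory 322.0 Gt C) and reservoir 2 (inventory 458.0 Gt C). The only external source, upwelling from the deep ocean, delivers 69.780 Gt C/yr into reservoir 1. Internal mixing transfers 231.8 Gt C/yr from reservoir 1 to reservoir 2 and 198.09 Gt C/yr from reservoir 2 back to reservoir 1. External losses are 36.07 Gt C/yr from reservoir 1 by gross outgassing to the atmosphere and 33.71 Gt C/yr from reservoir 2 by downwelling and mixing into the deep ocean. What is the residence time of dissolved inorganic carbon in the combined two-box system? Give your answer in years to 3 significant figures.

11.2 yr

Residence time in the combined system uses the total inventory and the total *external* removal — internal exchanges between the two boxes cancel.
M_total = 322.0 + 458.0 = 780.00 Gt C.
ΣF_external_out = 36.07 + 33.71 = 69.780 Gt C/yr.
τ = M_total / ΣF_ext = 780.00 / 69.780 = 11.18 yr.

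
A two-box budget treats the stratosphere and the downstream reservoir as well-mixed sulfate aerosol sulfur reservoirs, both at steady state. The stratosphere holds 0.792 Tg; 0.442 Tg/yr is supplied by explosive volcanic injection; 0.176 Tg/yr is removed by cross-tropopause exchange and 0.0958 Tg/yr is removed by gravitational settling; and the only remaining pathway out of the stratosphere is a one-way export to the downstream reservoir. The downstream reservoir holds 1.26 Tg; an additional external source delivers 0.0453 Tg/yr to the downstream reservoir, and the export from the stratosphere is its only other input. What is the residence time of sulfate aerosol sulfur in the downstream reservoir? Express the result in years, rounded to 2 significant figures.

Balance the stratosphere: ΣF_in = 0.44200 Tg/yr.
Export to the downstream reservoir = ΣF_in − (0.176 + 0.0958) = 0.17020 Tg/yr.
Total input to the downstream reservoir = 0.17020 + 0.0453 = 0.21550 Tg/yr; at steady state this equals its total output.
τ = M / F = 1.26 / 0.21550 = 5.847 yr.

5.8 yr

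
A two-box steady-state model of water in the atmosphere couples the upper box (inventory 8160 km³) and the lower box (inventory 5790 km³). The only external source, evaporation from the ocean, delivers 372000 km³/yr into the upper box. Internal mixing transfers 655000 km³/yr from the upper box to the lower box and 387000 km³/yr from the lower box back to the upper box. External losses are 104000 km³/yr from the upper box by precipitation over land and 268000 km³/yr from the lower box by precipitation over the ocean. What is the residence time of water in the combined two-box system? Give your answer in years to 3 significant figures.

0.0375 yr

Residence time in the combined system uses the total inventory and the total *external* removal — internal exchanges between the two boxes cancel.
M_total = 8160 + 5790 = 13950 km³.
ΣF_external_out = 104000 + 268000 = 372000 km³/yr.
τ = M_total / ΣF_ext = 13950 / 372000 = 0.03750 yr.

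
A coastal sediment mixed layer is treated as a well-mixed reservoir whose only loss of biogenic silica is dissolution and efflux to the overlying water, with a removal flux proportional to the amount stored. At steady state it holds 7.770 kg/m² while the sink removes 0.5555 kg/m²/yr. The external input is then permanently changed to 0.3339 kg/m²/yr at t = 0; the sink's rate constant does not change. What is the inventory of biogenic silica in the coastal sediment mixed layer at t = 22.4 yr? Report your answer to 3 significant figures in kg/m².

The sink rate constant is k = F₀/M₀ = 0.5555/7.770 = 0.07149 yr⁻¹.
Solving dM/dt = F₁ − kM with M(0) = M₀ gives M(t) = F₁/k + (M₀ − F₁/k)·e^(−kt).
F₁/k = 0.3339/0.07149 = 4.6704 kg/m²; kt = 0.07149 × 22.4 = 1.601, e^(−kt) = 0.2016.
M(22.4) = 4.6704 + (7.770 − 4.6704) × 0.2016 = 4.6704 + 0.6249 = 5.2953 kg/m².

5.30 kg/m²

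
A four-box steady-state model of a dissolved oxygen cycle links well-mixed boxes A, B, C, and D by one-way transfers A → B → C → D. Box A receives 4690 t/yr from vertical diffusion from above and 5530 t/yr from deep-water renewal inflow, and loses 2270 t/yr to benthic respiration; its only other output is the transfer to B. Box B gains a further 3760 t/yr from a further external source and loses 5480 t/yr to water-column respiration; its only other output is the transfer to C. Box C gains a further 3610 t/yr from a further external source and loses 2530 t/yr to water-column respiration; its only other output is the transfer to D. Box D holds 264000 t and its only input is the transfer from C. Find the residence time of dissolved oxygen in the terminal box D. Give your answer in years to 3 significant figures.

Box A: F(A→B) = (4690 + 5530) − 2270 = 7950.0 t/yr.
Box B: F(B→C) = (7950.0 + 3760) − 5480 = 6230.0 t/yr.
Box C: F(C→D) = (6230.0 + 3610) − 2530 = 7310.0 t/yr.
Box D throughput = its input = 7310.0 t/yr; τ = 264000 / 7310.0 = 36.11 yr.

36.1 yr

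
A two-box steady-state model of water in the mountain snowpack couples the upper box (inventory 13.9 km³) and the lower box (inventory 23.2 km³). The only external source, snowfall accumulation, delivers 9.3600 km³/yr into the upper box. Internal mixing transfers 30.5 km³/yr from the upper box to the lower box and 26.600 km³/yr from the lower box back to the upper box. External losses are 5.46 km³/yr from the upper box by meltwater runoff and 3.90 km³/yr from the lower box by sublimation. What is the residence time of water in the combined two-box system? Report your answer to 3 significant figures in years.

Treat the two boxes together as one reservoir: the mixing fluxes between them are internal recycling, so τ = ΣM / Σ(external losses).
M_total = 13.9 + 23.2 = 37.100 km³.
ΣF_external_out = 5.46 + 3.90 = 9.3600 km³/yr.
τ = M_total / ΣF_ext = 37.100 / 9.3600 = 3.964 yr.

3.96 yr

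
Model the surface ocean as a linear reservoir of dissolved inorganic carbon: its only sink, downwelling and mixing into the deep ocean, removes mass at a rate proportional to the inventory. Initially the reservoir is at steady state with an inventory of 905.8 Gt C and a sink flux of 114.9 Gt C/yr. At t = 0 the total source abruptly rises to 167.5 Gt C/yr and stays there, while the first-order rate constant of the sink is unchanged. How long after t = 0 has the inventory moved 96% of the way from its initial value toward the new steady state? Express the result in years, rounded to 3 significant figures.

25.4 yr

τ = M₀/F₀ = 905.8/114.9 = 7.883 yr.
The remaining gap fraction is e^(−t/τ); 96% covered ⇒ e^(−t/τ) = 0.0400.
t = −τ ln(0.0400) = 7.883 × 3.219 = 25.38 yr.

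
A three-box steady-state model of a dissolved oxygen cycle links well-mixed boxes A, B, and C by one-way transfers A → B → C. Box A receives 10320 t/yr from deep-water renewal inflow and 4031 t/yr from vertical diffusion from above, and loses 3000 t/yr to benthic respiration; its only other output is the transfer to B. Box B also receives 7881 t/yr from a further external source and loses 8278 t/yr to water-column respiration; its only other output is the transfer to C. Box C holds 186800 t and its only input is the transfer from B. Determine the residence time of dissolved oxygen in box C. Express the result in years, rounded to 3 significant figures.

17.1 yr

Box A: F(A→B) = (10320 + 4031) − 3000 = 11351 t/yr.
Box B: F(B→C) = (11351 + 7881) − 8278 = 10954 t/yr.
Box C throughput = its input = 10954 t/yr; τ = 186800 / 10954 = 17.05 yr.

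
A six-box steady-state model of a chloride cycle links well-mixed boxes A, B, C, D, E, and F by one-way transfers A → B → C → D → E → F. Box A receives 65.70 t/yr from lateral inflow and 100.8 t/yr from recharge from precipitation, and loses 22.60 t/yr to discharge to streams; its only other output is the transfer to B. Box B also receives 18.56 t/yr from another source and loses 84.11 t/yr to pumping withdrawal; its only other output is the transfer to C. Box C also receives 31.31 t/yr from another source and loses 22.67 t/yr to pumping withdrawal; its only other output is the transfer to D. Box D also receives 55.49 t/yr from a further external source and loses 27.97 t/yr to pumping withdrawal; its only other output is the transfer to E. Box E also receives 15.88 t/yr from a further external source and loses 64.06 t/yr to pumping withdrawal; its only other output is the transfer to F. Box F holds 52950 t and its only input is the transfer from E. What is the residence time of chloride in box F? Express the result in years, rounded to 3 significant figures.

Box A: F(A→B) = (65.70 + 100.8) − 22.60 = 143.90 t/yr.
Box B: F(B→C) = (143.90 + 18.56) − 84.11 = 78.350 t/yr.
Box C: F(C→D) = (78.350 + 31.31) − 22.67 = 86.990 t/yr.
Box D: F(D→E) = (86.990 + 55.49) − 27.97 = 114.51 t/yr.
Box E: F(E→F) = (114.51 + 15.88) − 64.06 = 66.330 t/yr.
Box F throughput = its input = 66.330 t/yr; τ = 52950 / 66.330 = 798.3 yr.

798 yr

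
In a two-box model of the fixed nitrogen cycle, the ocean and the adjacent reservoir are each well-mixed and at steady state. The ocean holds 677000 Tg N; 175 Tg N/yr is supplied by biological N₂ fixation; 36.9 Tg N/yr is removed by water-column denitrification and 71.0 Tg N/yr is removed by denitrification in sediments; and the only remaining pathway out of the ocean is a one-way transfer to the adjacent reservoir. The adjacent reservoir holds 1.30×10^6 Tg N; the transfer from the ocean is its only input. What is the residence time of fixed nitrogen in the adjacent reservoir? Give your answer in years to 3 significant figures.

Balance the ocean: ΣF_in = 175.00 Tg N/yr.
Transfer to the adjacent reservoir = ΣF_in − (36.9 + 71.0) = 67.100 Tg N/yr.
At steady state the output of the adjacent reservoir equals its input, 67.100 Tg N/yr.
τ = M / F = 1.30×10^6 / 67.100 = 19370 yr.

19400 yr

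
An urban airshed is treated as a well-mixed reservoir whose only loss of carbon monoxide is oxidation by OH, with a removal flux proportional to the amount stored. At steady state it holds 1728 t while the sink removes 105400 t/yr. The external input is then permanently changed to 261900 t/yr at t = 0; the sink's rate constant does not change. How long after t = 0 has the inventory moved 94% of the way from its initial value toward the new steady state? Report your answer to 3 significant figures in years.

0.0461 yr

τ = M₀/F₀ = 1728/105400 = 0.01639 yr.
The remaining gap fraction is e^(−t/τ); 94% covered ⇒ e^(−t/τ) = 0.0600.
t = −τ ln(0.0600) = 0.01639 × 2.813 = 0.04612 yr.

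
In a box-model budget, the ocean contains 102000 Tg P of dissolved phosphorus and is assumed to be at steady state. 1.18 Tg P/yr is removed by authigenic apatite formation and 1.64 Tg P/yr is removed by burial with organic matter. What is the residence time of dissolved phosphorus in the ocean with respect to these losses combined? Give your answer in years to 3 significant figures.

Total removal = 1.180 + 1.640 = 2.8200 Tg P/yr.
τ = M / ΣF_out = 102000 / 2.8200 = 36170 yr.

36200 yr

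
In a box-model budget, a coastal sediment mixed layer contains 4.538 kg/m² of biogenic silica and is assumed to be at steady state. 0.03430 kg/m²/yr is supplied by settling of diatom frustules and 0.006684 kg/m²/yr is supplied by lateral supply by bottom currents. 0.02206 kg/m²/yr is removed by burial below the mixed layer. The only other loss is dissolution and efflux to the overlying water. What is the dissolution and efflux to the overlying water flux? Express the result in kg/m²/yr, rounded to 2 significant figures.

0.019 kg/m²/yr

At steady state ΣF_in = ΣF_out.
ΣF_in = 0.03430 + 0.006684 = 0.040984 kg/m²/yr.
Dissolution and efflux to the overlying water flux = ΣF_in − (0.02206) = 0.040984 − 0.02206 = 0.01892 kg/m²/yr.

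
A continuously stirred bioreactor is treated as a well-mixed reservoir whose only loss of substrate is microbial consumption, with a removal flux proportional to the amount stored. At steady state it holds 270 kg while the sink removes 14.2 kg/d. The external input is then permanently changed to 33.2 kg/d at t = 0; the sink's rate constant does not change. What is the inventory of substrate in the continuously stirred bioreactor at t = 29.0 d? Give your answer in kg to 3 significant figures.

553 kg

τ = M₀/F₀ = 270/14.2 = 19.01 d; rate constant k = 1/τ.
New steady state M_∞ = F₁/k = F₁·τ = 33.2 × 19.01 = 631.27 kg.
M(t) = M_∞ + (M₀ − M_∞)·e^(−t/τ); t/τ = 29.0/19.01 = 1.525, so e^(−t/τ) = 0.2176.
M(t) = 631.27 − 361.3 × 0.2176 = 552.66 kg.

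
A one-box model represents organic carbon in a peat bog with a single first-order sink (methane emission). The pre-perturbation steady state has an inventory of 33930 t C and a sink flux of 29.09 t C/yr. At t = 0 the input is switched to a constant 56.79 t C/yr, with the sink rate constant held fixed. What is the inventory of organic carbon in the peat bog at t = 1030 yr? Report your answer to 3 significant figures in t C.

Residence time τ = M₀/F₀ = 1166 yr. The eventual steady state is M_∞ = M₀·(F₁/F₀) = 33930 × 56.79/29.09 = 66239 t C.
The anomaly ΔM(t) = M(t) − M_∞ decays as ΔM₀·e^(−t/τ) with ΔM₀ = 33930 − 66239 = −32310 t C.
At t = 1030 yr, e^(−t/τ) = e^(−0.8831) = 0.4135, so ΔM = −13360 t C and M = 66239 − 13360 = 52879 t C.

52900 t C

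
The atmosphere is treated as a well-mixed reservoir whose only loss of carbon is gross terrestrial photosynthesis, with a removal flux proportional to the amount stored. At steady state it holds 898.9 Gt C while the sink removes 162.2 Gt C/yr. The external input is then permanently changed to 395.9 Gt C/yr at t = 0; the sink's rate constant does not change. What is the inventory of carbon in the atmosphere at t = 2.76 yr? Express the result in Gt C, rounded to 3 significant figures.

Residence time τ = M₀/F₀ = 5.542 yr. The eventual steady state is M_∞ = M₀·(F₁/F₀) = 898.9 × 395.9/162.2 = 2194.0 Gt C.
The anomaly ΔM(t) = M(t) − M_∞ decays as ΔM₀·e^(−t/τ) with ΔM₀ = 898.9 − 2194.0 = −1295 Gt C.
At t = 2.76 yr, e^(−t/τ) = e^(−0.4980) = 0.6077, so ΔM = −787.1 Gt C and M = 2194.0 − 787.1 = 1406.9 Gt C.

1410 Gt C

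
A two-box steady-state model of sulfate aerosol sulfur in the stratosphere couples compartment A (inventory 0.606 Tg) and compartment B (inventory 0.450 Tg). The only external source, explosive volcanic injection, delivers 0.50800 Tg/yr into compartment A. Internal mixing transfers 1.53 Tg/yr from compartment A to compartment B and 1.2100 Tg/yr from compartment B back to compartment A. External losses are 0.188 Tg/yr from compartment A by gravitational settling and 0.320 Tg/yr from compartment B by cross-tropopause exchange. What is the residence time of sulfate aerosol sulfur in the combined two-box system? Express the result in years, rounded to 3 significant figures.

2.08 yr

For the system as a whole, the A↔B exchange is internal and contributes nothing to the throughput; only the external sinks remove mass.
M_total = 0.606 + 0.450 = 1.0560 Tg.
ΣF_external_out = 0.188 + 0.320 = 0.50800 Tg/yr.
τ = M_total / ΣF_ext = 1.0560 / 0.50800 = 2.079 yr.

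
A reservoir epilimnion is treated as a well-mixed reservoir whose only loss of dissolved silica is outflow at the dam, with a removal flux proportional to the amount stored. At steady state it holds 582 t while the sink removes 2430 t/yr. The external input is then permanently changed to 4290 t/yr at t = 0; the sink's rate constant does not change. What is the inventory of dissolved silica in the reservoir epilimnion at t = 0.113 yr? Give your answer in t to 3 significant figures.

750 t

Residence time τ = M₀/F₀ = 0.2395 yr. The eventual steady state is M_∞ = M₀·(F₁/F₀) = 582 × 4290/2430 = 1027.5 t.
The anomaly ΔM(t) = M(t) − M_∞ decays as ΔM₀·e^(−t/τ) with ΔM₀ = 582 − 1027.5 = −445.5 t.
At t = 0.113 yr, e^(−t/τ) = e^(−0.4718) = 0.6239, so ΔM = −277.9 t and M = 1027.5 − 277.9 = 749.56 t.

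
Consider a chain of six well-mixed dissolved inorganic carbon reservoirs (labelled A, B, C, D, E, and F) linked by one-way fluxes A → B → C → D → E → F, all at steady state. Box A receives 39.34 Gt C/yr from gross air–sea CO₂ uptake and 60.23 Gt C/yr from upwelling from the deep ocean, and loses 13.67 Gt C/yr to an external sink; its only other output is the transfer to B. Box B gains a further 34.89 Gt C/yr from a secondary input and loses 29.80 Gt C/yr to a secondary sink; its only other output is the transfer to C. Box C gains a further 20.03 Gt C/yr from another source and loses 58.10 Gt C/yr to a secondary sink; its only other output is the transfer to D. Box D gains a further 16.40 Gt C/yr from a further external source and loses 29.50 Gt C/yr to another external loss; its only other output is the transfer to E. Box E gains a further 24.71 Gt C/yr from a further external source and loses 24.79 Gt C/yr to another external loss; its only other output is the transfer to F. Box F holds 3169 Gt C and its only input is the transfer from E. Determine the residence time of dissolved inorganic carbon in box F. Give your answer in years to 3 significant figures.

Box A: F(A→B) = (39.34 + 60.23) − 13.67 = 85.900 Gt C/yr.
Box B: F(B→C) = (85.900 + 34.89) − 29.80 = 90.990 Gt C/yr.
Box C: F(C→D) = (90.990 + 20.03) − 58.10 = 52.920 Gt C/yr.
Box D: F(D→E) = (52.920 + 16.40) − 29.50 = 39.820 Gt C/yr.
Box E: F(E→F) = (39.820 + 24.71) − 24.79 = 39.740 Gt C/yr.
Box F throughput = its input = 39.740 Gt C/yr; τ = 3169 / 39.740 = 79.74 yr.

79.7 yr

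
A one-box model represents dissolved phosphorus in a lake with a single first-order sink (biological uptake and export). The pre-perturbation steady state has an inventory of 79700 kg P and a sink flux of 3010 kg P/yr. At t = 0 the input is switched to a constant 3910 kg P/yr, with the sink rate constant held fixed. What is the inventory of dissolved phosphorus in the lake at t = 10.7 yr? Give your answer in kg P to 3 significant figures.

Residence time τ = M₀/F₀ = 26.48 yr. The eventual steady state is M_∞ = M₀·(F₁/F₀) = 79700 × 3910/3010 = 103530 kg P.
The anomaly ΔM(t) = M(t) − M_∞ decays as ΔM₀·e^(−t/τ) with ΔM₀ = 79700 − 103530 = −23830 kg P.
At t = 10.7 yr, e^(−t/τ) = e^(−0.4041) = 0.6676, so ΔM = −15910 kg P and M = 103530 − 15910 = 87622 kg P.

87600 kg P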